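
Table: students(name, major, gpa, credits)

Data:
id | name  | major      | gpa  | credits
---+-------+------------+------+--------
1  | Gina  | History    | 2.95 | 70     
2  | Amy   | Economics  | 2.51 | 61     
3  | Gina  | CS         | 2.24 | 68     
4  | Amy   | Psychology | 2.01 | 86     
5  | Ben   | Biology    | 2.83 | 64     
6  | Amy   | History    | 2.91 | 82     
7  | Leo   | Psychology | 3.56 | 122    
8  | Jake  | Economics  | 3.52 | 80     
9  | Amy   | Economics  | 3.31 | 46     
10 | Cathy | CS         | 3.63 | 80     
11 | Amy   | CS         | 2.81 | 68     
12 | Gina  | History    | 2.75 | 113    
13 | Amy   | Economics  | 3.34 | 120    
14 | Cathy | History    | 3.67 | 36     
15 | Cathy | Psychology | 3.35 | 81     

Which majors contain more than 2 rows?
SELECT major, COUNT(*) as cnt
FROM students
GROUP BY major
HAVING COUNT(*) > 2

Result:
  CS: 3
  Economics: 4
  History: 4
  Psychology: 3

Note: HAVING filters groups after aggregation, WHERE filters rows before.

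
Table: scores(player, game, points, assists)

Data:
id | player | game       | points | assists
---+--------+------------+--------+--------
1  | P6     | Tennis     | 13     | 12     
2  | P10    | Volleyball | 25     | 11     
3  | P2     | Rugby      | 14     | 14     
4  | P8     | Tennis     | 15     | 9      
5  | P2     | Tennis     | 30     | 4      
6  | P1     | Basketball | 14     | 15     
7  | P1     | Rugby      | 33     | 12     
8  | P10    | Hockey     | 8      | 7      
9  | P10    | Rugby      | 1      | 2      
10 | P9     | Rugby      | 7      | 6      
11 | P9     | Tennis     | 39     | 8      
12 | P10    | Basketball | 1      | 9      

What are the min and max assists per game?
SELECT game, MIN(assists), MAX(assists)
FROM scores
GROUP BY game

Result:
  Basketball: min=9, max=15
  Hockey: min=7, max=7
  Rugby: min=2, max=14
  Tennis: min=4, max=12
  Volleyball: min=11, max=11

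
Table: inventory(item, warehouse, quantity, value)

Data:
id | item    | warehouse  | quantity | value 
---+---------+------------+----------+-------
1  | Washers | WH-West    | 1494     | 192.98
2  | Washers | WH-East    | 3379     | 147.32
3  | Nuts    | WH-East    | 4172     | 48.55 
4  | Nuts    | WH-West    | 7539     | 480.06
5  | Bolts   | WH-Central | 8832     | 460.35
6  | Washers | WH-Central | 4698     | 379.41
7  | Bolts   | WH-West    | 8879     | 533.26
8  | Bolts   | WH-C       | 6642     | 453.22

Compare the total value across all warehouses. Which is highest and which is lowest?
SELECT warehouse, SUM(value)
FROM inventory
GROUP BY warehouse
ORDER BY SUM(value)

All groups:
  WH-East: 195.87
  WH-C: 453.22
  WH-Central: 839.76
  WH-West: 1206.30

Highest: WH-West (1206.30)
Lowest: WH-East (195.87)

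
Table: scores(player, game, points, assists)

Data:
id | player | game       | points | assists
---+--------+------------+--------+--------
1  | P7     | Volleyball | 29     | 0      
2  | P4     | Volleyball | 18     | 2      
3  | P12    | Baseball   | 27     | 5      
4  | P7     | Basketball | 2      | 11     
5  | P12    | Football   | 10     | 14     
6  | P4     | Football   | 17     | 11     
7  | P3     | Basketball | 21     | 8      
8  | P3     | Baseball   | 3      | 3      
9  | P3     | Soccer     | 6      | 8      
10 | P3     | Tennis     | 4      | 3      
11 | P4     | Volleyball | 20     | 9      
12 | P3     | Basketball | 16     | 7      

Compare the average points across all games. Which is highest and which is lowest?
SELECT game, AVG(points)
FROM scores
GROUP BY game
ORDER BY AVG(points)

All groups:
  Tennis: 4.00
  Soccer: 6.00
  Basketball: 13.00
  Football: 13.50
  Baseball: 15.00
  Volleyball: 22.33

Highest: Volleyball (22.33)
Lowest: Tennis (4.00)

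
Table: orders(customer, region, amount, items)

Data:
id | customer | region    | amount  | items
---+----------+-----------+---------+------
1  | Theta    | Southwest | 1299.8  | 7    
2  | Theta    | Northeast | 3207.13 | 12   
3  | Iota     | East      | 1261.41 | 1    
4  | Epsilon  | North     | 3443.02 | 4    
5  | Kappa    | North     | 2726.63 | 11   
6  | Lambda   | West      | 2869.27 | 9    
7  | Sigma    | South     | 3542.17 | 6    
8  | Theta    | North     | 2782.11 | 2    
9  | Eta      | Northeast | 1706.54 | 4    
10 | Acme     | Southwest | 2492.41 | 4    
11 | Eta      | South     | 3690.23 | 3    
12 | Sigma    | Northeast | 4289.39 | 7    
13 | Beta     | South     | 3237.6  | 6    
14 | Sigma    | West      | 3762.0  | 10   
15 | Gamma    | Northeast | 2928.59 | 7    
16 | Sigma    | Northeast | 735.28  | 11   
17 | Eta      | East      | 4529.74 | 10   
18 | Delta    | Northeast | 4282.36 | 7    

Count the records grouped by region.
SELECT region, COUNT(*) as count
FROM orders
GROUP BY region

Result:
  East: 2
  North: 3
  Northeast: 6
  South: 3
  Southwest: 2
  West: 2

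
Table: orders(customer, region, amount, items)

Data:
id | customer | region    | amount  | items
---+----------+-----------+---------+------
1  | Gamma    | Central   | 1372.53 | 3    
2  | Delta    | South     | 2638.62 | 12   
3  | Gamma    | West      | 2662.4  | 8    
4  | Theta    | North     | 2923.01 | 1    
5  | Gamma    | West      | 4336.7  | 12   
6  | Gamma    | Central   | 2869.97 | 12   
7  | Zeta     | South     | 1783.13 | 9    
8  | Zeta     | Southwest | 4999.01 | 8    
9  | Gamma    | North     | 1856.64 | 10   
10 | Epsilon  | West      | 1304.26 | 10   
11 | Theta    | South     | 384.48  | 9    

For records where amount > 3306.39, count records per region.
SELECT region, COUNT(*)
FROM orders
WHERE amount > 3306.39
GROUP BY region

Note: WHERE filters rows before grouping.

Result:
  Southwest: 1
  West: 1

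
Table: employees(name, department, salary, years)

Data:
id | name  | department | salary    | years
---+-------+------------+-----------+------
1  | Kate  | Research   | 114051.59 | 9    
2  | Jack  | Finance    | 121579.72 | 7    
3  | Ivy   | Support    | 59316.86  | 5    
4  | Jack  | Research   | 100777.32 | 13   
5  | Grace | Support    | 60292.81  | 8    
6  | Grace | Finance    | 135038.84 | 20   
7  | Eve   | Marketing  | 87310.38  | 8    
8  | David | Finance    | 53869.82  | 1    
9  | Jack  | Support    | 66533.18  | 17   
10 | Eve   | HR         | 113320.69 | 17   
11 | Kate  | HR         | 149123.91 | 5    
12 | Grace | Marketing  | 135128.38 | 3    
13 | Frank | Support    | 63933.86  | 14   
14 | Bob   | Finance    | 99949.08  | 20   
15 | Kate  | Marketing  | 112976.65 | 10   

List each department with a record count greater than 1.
SELECT department, COUNT(*) as cnt
FROM employees
GROUP BY department
HAVING COUNT(*) > 1

Result:
  Finance: 4
  HR: 2
  Marketing: 3
  Research: 2
  Support: 4

Note: HAVING filters groups after aggregation, WHERE filters rows before.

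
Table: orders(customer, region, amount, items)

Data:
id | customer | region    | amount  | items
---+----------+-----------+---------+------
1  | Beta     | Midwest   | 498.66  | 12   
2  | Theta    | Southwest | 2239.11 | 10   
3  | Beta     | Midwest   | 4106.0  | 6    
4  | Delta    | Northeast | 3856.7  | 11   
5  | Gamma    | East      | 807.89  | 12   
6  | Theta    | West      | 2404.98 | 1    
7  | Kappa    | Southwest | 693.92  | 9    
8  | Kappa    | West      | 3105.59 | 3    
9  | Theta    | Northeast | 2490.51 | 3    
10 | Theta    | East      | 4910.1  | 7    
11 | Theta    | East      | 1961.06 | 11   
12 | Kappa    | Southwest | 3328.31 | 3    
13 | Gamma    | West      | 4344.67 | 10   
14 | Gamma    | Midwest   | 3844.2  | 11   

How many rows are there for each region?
SELECT region, COUNT(*) as count
FROM orders
GROUP BY region

Result:
  East: 3
  Midwest: 3
  Northeast: 2
  Southwest: 3
  West: 3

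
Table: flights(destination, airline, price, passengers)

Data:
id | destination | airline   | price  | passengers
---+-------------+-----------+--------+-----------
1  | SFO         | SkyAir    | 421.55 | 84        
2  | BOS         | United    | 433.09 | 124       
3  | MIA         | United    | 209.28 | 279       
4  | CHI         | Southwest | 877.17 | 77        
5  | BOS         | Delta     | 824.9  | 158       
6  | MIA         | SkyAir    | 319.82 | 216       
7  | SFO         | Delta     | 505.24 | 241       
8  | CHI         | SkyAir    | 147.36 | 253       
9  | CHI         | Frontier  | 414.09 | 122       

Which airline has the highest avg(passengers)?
SELECT airline, AVG(passengers) as val
FROM flights
GROUP BY airline
ORDER BY val DESC
LIMIT 1

Result: United with avg(passengers) = 201.50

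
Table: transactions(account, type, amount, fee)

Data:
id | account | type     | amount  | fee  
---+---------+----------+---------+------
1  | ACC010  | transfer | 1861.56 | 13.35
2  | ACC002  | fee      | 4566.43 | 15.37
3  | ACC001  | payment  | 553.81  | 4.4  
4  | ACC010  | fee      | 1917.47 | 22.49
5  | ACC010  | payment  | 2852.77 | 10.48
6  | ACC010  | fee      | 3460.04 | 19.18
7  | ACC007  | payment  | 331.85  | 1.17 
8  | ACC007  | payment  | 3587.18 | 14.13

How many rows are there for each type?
SELECT type, COUNT(*) as count
FROM transactions
GROUP BY type

Result:
  fee: 3
  payment: 4
  transfer: 1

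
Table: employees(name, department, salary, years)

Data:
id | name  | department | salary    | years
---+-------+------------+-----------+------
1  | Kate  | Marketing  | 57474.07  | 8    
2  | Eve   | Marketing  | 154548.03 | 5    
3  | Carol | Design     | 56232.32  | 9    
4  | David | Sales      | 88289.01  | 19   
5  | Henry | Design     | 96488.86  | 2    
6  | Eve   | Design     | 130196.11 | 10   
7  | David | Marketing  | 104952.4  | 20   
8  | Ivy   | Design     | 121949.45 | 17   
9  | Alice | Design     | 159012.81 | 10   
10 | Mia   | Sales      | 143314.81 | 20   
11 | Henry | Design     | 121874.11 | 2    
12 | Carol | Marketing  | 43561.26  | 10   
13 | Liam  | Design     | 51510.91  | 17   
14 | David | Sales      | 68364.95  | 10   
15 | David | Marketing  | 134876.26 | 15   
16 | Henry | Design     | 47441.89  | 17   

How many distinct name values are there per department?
SELECT department, COUNT(DISTINCT name)
FROM employees
GROUP BY department

Result:
  Design: 6 distinct
  Marketing: 4 distinct
  Sales: 2 distinct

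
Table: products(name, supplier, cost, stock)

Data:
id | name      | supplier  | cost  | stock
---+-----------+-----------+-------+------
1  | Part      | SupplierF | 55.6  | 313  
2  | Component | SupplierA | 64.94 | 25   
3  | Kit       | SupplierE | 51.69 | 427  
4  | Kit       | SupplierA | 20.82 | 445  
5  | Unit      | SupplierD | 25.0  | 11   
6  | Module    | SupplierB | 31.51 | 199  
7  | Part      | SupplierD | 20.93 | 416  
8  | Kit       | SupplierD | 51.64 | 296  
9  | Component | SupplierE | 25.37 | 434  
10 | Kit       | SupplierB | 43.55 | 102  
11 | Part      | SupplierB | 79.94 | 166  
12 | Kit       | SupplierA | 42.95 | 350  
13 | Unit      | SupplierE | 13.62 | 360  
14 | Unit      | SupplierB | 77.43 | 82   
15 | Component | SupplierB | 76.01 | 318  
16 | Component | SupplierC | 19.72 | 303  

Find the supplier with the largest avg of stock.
SELECT supplier, AVG(stock) as val
FROM products
GROUP BY supplier
ORDER BY val DESC
LIMIT 1

Result: SupplierE with avg(stock) = 407.00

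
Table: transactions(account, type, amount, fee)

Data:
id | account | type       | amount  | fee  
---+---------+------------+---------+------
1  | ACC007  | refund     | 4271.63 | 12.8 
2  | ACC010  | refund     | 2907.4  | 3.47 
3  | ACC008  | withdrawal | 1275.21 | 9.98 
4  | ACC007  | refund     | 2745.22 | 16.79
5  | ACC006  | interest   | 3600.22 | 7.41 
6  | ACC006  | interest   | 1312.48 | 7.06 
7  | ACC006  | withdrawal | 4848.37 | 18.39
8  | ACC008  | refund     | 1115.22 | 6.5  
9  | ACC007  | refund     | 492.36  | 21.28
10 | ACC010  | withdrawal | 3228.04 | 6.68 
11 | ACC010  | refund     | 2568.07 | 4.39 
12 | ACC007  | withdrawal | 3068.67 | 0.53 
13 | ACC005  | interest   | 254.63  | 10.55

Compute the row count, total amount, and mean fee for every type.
SELECT type,
       COUNT(*) as cnt,
       SUM(amount) as total_amount,
       AVG(fee) as avg_fee
FROM transactions
GROUP BY type

Result:
  interest: 3 records, 5167.33 total amount, 8.34 avg fee
  refund: 6 records, 14099.90 total amount, 10.87 avg fee
  withdrawal: 4 records, 12420.29 total amount, 8.90 avg fee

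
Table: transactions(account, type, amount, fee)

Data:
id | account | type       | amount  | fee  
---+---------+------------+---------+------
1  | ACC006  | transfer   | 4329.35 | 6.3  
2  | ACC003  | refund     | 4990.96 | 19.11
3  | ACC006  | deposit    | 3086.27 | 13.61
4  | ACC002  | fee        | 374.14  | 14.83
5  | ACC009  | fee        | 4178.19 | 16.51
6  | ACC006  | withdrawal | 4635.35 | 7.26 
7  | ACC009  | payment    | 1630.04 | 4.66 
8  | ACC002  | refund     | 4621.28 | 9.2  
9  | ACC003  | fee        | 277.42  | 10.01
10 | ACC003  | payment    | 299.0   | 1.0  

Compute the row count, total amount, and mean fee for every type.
SELECT type,
       COUNT(*) as cnt,
       SUM(amount) as total_amount,
       AVG(fee) as avg_fee
FROM transactions
GROUP BY type

Result:
  deposit: 1 records, 3086.27 total amount, 13.61 avg fee
  fee: 3 records, 4829.75 total amount, 13.78 avg fee
  payment: 2 records, 1929.04 total amount, 2.83 avg fee
  refund: 2 records, 9612.24 total amount, 14.16 avg fee
  transfer: 1 records, 4329.35 total amount, 6.30 avg fee
  withdrawal: 1 records, 4635.35 total amount, 7.26 avg fee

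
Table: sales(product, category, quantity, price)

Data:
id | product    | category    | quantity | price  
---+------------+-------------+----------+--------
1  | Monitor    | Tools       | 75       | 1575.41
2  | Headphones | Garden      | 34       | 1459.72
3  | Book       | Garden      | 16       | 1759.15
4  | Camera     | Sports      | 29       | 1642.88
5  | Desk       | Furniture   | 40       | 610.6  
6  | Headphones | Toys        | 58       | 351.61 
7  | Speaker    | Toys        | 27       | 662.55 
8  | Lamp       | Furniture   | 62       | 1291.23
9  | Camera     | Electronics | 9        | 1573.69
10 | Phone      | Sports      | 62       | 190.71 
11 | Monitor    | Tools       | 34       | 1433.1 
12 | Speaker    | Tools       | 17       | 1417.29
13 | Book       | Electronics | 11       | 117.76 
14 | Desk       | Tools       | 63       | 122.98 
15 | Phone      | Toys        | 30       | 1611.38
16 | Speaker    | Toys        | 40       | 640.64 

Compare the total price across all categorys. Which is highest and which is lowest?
SELECT category, SUM(price)
FROM sales
GROUP BY category
ORDER BY SUM(price)

All groups:
  Electronics: 1691.45
  Sports: 1833.59
  Furniture: 1901.83
  Garden: 3218.87
  Toys: 3266.18
  Tools: 4548.78

Highest: Tools (4548.78)
Lowest: Electronics (1691.45)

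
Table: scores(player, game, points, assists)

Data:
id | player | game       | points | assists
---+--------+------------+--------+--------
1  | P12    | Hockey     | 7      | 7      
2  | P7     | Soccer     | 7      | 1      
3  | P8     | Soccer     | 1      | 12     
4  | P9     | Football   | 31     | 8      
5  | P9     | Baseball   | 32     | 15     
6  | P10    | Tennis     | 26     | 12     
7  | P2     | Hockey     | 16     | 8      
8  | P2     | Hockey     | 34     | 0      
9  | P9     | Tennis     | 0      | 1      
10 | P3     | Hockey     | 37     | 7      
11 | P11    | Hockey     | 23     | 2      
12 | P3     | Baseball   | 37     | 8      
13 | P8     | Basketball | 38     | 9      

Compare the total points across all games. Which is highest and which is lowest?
SELECT game, SUM(points)
FROM scores
GROUP BY game
ORDER BY SUM(points)

All groups:
  Soccer: 8
  Tennis: 26
  Football: 31
  Basketball: 38
  Baseball: 69
  Hockey: 117

Highest: Hockey (117)
Lowest: Soccer (8)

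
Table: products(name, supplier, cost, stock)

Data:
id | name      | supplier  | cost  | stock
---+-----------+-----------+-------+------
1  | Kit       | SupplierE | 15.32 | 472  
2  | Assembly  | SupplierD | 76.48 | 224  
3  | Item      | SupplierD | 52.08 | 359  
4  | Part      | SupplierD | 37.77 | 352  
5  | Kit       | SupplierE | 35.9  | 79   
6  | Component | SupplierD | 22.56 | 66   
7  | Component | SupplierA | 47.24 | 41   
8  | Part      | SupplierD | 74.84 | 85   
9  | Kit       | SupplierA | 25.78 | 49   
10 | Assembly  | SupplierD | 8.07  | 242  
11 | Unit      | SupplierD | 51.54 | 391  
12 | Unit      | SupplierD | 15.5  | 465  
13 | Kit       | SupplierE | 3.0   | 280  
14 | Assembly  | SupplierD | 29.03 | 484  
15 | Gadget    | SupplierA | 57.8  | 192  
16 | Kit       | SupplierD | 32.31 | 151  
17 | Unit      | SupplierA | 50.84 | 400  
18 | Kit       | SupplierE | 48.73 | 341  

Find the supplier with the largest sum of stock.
SELECT supplier, SUM(stock) as val
FROM products
GROUP BY supplier
ORDER BY val DESC
LIMIT 1

Result: SupplierD with sum(stock) = 2819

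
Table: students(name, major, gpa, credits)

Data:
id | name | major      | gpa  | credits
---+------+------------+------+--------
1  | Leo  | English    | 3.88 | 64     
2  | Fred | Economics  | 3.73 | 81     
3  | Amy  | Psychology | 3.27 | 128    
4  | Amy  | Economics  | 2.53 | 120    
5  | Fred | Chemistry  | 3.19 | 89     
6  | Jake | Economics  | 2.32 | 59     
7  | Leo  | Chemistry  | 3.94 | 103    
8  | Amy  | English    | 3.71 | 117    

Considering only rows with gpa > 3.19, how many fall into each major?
SELECT major, COUNT(*)
FROM students
WHERE gpa > 3.19
GROUP BY major

Note: WHERE filters rows before grouping.

Result:
  Chemistry: 1
  Economics: 1
  English: 2
  Psychology: 1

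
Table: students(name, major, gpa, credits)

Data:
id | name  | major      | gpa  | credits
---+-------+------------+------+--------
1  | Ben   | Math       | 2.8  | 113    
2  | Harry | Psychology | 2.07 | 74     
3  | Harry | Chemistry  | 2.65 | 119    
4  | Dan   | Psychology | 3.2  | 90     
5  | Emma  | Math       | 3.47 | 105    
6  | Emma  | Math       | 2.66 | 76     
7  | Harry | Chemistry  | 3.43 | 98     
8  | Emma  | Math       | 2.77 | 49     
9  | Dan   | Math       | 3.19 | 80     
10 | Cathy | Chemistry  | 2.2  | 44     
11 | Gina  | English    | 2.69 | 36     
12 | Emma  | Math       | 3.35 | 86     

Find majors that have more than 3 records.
SELECT major, COUNT(*) as cnt
FROM students
GROUP BY major
HAVING COUNT(*) > 3

Result:
  Math: 6

Note: HAVING filters groups after aggregation, WHERE filters rows before.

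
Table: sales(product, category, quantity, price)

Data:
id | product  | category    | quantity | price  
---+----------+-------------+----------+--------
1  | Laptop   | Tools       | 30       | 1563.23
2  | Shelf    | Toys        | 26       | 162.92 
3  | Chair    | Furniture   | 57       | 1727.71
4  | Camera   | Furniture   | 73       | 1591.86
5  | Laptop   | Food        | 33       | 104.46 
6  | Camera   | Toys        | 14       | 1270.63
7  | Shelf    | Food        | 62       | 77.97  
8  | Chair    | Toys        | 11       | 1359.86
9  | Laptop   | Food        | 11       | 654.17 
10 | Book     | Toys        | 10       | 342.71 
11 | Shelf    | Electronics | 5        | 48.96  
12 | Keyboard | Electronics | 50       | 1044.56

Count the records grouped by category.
SELECT category, COUNT(*) as count
FROM sales
GROUP BY category

Result:
  Electronics: 2
  Food: 3
  Furniture: 2
  Tools: 1
  Toys: 4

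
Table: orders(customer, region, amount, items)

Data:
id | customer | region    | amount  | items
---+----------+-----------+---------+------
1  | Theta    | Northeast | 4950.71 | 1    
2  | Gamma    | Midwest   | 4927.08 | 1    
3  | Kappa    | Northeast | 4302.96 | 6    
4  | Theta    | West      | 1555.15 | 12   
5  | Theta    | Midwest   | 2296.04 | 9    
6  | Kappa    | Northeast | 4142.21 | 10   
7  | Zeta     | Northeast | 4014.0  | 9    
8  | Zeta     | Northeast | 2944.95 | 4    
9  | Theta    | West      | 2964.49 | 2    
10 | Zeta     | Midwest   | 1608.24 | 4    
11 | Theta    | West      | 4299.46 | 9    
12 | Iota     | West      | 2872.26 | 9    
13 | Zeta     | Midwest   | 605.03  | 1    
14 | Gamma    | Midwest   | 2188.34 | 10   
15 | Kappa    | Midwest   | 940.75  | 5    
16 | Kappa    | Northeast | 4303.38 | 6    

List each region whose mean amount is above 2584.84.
SELECT region, AVG(amount)
FROM orders
GROUP BY region
HAVING AVG(amount) > 2584.84

Result:
  Northeast: avg=4109.70
  West: avg=2922.84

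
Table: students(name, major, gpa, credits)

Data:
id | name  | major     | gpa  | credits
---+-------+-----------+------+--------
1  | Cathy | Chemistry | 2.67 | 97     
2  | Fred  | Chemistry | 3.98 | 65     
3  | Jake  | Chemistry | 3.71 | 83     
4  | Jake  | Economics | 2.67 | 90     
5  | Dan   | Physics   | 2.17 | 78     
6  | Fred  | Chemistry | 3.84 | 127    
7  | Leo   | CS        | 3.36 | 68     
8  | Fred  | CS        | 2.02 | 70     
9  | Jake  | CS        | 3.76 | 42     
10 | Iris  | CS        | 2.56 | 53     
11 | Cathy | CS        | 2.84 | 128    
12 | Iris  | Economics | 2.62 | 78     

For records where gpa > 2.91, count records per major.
SELECT major, COUNT(*)
FROM students
WHERE gpa > 2.91
GROUP BY major

Note: WHERE filters rows before grouping.

Result:
  CS: 2
  Chemistry: 3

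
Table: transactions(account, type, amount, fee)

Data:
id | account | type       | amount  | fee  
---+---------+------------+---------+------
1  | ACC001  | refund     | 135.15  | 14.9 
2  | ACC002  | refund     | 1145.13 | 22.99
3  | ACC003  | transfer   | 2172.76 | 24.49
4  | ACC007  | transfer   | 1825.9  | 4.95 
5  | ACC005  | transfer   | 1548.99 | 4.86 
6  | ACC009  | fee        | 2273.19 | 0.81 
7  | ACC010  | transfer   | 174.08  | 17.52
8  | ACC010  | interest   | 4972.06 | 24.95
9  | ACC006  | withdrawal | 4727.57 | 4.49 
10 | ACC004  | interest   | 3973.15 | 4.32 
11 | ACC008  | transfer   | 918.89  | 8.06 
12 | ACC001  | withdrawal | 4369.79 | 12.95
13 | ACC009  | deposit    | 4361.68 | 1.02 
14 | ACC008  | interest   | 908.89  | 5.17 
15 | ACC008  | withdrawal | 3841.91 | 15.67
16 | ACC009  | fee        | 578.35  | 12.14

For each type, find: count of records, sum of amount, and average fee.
SELECT type,
       COUNT(*) as cnt,
       SUM(amount) as total_amount,
       AVG(fee) as avg_fee
FROM transactions
GROUP BY type

Result:
  deposit: 1 records, 4361.68 total amount, 1.02 avg fee
  fee: 2 records, 2851.54 total amount, 6.48 avg fee
  interest: 3 records, 9854.10 total amount, 11.48 avg fee
  refund: 2 records, 1280.28 total amount, 18.95 avg fee
  transfer: 5 records, 6640.62 total amount, 11.98 avg fee
  withdrawal: 3 records, 12939.27 total amount, 11.04 avg fee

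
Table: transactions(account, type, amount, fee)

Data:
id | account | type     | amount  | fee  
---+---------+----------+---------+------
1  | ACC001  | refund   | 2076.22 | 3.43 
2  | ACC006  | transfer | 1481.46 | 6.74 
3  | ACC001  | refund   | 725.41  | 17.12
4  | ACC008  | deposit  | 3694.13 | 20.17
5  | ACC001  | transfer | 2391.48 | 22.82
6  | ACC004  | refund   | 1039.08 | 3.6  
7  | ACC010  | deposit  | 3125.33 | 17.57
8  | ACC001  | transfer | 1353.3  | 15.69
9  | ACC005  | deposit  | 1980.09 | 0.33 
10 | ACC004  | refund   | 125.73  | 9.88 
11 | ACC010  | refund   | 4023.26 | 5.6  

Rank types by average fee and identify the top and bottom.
SELECT type, AVG(fee)
FROM transactions
GROUP BY type
ORDER BY AVG(fee)

All groups:
  refund: 7.93
  deposit: 12.69
  transfer: 15.08

Highest: transfer (15.08)
Lowest: refund (7.93)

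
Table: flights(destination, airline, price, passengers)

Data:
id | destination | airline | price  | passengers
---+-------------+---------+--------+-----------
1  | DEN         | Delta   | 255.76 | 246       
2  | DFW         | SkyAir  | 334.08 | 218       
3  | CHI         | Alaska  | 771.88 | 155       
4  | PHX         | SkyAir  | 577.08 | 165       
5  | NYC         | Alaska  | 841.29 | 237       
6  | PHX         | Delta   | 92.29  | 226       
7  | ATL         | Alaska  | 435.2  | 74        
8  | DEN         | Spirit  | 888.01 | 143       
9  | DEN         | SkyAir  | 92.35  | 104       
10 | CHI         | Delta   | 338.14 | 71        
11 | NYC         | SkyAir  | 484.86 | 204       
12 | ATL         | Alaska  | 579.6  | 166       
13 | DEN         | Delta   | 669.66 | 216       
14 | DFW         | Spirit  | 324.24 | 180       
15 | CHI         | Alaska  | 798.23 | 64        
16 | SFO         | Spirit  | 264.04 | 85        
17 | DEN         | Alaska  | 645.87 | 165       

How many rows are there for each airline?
SELECT airline, COUNT(*) as count
FROM flights
GROUP BY airline

Result:
  Alaska: 6
  Delta: 4
  SkyAir: 4
  Spirit: 3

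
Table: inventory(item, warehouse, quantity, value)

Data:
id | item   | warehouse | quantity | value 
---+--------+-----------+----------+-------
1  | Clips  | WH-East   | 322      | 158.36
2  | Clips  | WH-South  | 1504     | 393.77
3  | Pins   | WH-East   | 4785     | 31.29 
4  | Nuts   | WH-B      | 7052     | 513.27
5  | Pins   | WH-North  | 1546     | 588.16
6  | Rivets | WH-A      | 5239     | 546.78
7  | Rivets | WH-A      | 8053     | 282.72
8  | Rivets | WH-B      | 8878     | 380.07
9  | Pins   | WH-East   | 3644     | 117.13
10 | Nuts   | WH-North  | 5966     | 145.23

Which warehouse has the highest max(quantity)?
SELECT warehouse, MAX(quantity) as val
FROM inventory
GROUP BY warehouse
ORDER BY val DESC
LIMIT 1

Result: WH-B with max(quantity) = 8878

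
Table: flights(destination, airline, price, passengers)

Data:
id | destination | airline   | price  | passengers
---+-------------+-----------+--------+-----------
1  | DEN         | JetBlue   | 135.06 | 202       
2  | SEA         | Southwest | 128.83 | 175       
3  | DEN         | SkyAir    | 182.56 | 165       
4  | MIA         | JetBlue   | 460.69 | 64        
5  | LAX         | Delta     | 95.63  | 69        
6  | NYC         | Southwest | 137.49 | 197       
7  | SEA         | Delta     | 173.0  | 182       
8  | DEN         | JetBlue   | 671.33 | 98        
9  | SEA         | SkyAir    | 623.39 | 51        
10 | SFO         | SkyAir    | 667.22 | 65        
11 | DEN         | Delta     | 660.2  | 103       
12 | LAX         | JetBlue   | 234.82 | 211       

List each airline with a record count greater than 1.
SELECT airline, COUNT(*) as cnt
FROM flights
GROUP BY airline
HAVING COUNT(*) > 1

Result:
  Delta: 3
  JetBlue: 4
  SkyAir: 3
  Southwest: 2

Note: HAVING filters groups after aggregation, WHERE filters rows before.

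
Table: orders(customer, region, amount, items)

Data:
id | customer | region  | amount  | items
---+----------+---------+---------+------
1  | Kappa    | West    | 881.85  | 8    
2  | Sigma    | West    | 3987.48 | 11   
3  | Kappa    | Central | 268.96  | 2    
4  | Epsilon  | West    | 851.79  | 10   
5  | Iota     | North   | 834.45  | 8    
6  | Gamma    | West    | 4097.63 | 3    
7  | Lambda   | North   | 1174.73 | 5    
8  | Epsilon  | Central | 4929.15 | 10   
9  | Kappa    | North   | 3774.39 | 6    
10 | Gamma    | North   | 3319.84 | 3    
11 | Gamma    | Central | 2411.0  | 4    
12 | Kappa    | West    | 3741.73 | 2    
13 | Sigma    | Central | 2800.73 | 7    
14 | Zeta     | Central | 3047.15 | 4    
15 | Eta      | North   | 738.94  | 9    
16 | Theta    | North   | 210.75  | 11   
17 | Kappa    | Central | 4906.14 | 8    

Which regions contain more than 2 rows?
SELECT region, COUNT(*) as cnt
FROM orders
GROUP BY region
HAVING COUNT(*) > 2

Result:
  Central: 6
  North: 6
  West: 5

Note: HAVING filters groups after aggregation, WHERE filters rows before.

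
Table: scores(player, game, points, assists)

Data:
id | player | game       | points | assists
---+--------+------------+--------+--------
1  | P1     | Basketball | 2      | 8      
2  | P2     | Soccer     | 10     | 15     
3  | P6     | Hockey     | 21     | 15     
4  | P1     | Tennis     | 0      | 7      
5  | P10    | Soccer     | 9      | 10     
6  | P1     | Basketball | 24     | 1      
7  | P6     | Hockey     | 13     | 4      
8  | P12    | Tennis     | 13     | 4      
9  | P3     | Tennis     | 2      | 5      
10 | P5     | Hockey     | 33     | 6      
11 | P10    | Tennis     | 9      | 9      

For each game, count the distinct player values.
SELECT game, COUNT(DISTINCT player)
FROM scores
GROUP BY game

Result:
  Basketball: 1 distinct
  Hockey: 2 distinct
  Soccer: 2 distinct
  Tennis: 4 distinct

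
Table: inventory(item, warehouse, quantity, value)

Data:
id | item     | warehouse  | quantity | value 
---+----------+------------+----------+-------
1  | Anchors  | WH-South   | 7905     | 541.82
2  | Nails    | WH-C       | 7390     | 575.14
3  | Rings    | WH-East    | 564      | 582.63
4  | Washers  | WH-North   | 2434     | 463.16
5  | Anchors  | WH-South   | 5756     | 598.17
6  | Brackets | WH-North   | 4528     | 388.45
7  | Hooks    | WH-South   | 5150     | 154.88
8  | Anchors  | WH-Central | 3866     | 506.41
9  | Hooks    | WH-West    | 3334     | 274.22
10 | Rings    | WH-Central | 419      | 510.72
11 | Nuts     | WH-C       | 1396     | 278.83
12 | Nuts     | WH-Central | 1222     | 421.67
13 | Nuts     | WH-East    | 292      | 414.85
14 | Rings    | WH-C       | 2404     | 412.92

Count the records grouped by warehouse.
SELECT warehouse, COUNT(*) as count
FROM inventory
GROUP BY warehouse

Result:
  WH-C: 3
  WH-Central: 3
  WH-East: 2
  WH-North: 2
  WH-South: 3
  WH-West: 1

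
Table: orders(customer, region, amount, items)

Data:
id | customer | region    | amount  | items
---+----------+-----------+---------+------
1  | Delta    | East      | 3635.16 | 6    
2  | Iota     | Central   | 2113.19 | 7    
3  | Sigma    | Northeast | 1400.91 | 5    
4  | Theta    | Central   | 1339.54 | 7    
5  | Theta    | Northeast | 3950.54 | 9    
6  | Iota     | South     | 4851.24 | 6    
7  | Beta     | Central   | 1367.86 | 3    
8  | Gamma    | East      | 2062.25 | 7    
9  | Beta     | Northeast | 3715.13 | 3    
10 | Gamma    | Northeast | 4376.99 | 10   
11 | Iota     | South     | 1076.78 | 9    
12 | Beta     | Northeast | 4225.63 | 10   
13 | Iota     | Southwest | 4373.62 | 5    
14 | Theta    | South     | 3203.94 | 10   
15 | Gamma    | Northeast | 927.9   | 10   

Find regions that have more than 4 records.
SELECT region, COUNT(*) as cnt
FROM orders
GROUP BY region
HAVING COUNT(*) > 4

Result:
  Northeast: 6

Note: HAVING filters groups after aggregation, WHERE filters rows before.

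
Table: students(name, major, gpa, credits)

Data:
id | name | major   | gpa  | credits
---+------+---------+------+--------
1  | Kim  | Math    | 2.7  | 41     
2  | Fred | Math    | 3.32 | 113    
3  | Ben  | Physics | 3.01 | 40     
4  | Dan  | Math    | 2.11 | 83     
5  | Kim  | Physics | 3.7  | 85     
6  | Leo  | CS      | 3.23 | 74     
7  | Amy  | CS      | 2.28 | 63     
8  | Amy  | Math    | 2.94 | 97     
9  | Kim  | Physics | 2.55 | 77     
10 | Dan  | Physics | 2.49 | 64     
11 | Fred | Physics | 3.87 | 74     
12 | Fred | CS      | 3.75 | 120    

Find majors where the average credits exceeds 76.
SELECT major, AVG(credits)
FROM students
GROUP BY major
HAVING AVG(credits) > 76

Result:
  CS: avg=85.67
  Math: avg=83.50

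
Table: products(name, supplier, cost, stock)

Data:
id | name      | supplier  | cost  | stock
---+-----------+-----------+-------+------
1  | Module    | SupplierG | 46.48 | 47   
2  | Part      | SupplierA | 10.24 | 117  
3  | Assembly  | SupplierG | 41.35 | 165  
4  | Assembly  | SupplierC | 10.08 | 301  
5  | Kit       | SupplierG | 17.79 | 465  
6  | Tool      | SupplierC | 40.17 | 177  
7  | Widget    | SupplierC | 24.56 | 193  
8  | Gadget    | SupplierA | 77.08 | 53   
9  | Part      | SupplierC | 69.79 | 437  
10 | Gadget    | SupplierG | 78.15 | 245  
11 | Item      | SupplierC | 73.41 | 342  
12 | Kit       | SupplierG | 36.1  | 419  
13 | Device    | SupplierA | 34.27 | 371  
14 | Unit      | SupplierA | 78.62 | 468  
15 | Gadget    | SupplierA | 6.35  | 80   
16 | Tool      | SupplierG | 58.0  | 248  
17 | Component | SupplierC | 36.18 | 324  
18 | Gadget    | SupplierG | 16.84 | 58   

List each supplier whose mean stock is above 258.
SELECT supplier, AVG(stock)
FROM products
GROUP BY supplier
HAVING AVG(stock) > 258

Result:
  SupplierC: avg=295.67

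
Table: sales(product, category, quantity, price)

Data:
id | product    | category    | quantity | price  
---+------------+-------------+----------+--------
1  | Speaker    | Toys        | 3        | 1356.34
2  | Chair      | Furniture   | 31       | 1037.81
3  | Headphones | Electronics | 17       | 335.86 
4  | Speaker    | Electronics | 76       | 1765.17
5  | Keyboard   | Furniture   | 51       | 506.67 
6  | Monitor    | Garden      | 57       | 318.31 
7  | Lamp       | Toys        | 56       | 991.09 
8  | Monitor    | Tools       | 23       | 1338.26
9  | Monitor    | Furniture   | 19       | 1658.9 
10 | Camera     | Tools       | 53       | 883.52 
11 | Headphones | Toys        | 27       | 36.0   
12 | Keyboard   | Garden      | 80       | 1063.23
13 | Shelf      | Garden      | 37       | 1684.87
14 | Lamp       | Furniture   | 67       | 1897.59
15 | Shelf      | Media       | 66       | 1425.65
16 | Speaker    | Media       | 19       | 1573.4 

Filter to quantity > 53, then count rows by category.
SELECT category, COUNT(*)
FROM sales
WHERE quantity > 53
GROUP BY category

Note: WHERE filters rows before grouping.

Result:
  Electronics: 1
  Furniture: 1
  Garden: 2
  Media: 1
  Toys: 1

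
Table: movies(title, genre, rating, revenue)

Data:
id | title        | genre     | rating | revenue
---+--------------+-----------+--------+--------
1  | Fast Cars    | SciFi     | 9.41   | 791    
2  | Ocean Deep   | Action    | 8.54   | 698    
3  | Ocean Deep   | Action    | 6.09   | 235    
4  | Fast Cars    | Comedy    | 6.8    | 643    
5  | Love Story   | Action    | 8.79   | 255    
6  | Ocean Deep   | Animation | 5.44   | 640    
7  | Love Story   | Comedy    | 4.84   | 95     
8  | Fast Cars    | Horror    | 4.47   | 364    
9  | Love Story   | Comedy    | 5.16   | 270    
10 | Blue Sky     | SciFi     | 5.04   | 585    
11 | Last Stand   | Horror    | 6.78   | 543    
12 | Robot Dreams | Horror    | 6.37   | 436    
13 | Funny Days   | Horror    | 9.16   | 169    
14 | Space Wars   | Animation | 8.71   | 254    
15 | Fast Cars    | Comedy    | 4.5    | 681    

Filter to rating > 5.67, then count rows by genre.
SELECT genre, COUNT(*)
FROM movies
WHERE rating > 5.67
GROUP BY genre

Note: WHERE filters rows before grouping.

Result:
  Action: 3
  Animation: 1
  Comedy: 1
  Horror: 3
  SciFi: 1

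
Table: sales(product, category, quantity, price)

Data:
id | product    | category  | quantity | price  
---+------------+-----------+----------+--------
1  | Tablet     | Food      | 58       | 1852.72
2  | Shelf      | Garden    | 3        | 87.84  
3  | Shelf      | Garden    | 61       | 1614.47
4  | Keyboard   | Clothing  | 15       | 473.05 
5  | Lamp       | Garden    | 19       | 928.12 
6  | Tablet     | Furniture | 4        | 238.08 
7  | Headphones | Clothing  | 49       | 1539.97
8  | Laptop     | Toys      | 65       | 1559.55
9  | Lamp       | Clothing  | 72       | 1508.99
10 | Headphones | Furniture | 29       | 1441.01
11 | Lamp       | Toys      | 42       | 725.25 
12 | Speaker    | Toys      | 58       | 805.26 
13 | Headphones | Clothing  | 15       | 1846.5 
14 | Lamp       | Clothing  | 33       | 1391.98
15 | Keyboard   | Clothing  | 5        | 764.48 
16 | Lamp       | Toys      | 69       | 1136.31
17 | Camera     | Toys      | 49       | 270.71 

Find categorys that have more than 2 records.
SELECT category, COUNT(*) as cnt
FROM sales
GROUP BY category
HAVING COUNT(*) > 2

Result:
  Clothing: 6
  Garden: 3
  Toys: 5

Note: HAVING filters groups after aggregation, WHERE filters rows before.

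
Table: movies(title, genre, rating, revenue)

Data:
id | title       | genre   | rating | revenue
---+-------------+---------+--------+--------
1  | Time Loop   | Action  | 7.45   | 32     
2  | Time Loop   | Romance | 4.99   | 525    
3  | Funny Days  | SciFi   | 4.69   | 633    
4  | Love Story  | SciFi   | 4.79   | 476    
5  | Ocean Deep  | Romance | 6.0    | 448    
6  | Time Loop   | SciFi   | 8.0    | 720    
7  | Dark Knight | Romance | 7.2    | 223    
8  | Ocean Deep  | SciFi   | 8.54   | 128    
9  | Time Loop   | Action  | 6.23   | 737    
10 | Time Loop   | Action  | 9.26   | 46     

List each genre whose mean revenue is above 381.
SELECT genre, AVG(revenue)
FROM movies
GROUP BY genre
HAVING AVG(revenue) > 381

Result:
  Romance: avg=398.67
  SciFi: avg=489.25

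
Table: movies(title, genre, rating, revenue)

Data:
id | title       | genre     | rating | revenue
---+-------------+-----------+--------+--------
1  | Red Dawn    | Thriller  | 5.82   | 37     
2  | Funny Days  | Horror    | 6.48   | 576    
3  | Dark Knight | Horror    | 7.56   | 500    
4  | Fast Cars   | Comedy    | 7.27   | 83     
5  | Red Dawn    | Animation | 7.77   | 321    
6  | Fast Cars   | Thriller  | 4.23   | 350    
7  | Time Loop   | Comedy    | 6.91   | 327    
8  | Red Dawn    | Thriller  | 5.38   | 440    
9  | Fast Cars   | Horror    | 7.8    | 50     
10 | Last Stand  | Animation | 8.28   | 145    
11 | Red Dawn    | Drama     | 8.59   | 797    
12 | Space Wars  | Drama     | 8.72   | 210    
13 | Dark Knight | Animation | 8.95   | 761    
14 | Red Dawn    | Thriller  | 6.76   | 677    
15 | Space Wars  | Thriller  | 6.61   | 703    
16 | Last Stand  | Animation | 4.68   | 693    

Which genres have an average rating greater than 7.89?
SELECT genre, AVG(rating)
FROM movies
GROUP BY genre
HAVING AVG(rating) > 7.89

Result:
  Drama: avg=8.66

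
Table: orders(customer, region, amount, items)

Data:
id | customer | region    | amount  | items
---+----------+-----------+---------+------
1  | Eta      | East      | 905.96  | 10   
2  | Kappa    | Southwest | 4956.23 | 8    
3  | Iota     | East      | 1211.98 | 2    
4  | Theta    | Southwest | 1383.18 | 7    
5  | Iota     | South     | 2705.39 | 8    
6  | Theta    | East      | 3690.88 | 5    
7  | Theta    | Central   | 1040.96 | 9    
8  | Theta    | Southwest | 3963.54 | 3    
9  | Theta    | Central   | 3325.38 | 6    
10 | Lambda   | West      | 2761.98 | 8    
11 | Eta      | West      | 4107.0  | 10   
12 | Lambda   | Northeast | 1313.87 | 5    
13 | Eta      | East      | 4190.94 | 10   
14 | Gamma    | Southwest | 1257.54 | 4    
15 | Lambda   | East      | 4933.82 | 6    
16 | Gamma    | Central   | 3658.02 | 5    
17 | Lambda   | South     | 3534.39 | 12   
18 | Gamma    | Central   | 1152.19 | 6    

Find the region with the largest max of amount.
SELECT region, MAX(amount) as val
FROM orders
GROUP BY region
ORDER BY val DESC
LIMIT 1

Result: Southwest with max(amount) = 4956.23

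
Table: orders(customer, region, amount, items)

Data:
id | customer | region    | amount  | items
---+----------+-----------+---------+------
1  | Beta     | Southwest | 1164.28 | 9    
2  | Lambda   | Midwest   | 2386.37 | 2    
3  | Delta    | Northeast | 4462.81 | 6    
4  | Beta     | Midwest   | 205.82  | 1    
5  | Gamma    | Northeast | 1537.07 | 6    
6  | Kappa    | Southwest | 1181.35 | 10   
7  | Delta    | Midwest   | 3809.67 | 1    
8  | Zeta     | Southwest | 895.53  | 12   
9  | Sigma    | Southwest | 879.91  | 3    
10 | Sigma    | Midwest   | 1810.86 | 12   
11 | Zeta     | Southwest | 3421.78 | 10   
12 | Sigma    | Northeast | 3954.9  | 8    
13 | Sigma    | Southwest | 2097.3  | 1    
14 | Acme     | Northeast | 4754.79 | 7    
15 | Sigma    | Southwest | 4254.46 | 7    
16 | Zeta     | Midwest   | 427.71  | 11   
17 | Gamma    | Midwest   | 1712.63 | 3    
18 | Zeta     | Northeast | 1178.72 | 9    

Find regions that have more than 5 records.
SELECT region, COUNT(*) as cnt
FROM orders
GROUP BY region
HAVING COUNT(*) > 5

Result:
  Midwest: 6
  Southwest: 7

Note: HAVING filters groups after aggregation, WHERE filters rows before.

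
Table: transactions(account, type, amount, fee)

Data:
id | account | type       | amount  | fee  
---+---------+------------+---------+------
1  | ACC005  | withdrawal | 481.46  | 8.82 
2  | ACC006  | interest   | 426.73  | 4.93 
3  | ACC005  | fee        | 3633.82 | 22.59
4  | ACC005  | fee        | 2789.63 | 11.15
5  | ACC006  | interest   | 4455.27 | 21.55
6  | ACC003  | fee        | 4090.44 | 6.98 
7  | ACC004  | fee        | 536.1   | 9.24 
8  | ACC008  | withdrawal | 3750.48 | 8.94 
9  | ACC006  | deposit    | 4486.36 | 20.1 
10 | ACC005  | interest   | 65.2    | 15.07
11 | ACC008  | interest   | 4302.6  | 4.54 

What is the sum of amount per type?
SELECT type, SUM(amount) as result
FROM transactions
GROUP BY type

Result:
  deposit: 4486.36
  fee: 11049.99
  interest: 9249.80
  withdrawal: 4231.94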